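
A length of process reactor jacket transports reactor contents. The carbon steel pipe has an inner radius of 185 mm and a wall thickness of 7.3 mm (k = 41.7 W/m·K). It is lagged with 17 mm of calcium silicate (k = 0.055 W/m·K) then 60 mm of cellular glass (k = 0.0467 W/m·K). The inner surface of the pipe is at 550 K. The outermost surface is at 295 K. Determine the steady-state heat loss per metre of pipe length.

q′ ≈ 231 W/m

Cylindrical conduction, so R = ln(r₂/r₁)/(2πkL) per layer, in series:
R_carbon steel pipe wall = ln(192.3/185)/(2π×41.7×1) = 1.477×10^-4 K/W
R_calcium silicate = ln(209.3/192.3)/(2π×0.055×1) = 0.2451 K/W
R_cellular glass = ln(269.3/209.3)/(2π×0.0467×1) = 0.859 K/W
R_total = 1.104 K/W
Q = ΔT/R_total = 255/1.104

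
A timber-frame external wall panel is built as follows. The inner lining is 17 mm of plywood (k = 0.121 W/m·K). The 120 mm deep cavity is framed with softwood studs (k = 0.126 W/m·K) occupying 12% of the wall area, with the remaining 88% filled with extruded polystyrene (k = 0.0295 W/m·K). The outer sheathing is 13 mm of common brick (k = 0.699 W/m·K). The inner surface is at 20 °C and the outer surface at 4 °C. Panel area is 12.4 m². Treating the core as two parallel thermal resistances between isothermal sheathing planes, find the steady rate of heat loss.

Sheathing layers in series; stud and cavity paths in parallel between them.
R_inner = 0.017/(0.121×12.4) = 0.01133 K/W
R_stud  = 0.12/(0.126×0.12×12.4) = 0.64 K/W
R_cav   = 0.12/(0.0295×0.88×12.4) = 0.3728 K/W
1/R_core = 1/R_stud + 1/R_cav → R_core = 0.2356 K/W
R_outer = 0.013/(0.699×12.4) = 0.0015 K/W
R_total = 0.2484 K/W
Q = ΔT/R_total = 16/0.2484

Q ≈ 64.4 W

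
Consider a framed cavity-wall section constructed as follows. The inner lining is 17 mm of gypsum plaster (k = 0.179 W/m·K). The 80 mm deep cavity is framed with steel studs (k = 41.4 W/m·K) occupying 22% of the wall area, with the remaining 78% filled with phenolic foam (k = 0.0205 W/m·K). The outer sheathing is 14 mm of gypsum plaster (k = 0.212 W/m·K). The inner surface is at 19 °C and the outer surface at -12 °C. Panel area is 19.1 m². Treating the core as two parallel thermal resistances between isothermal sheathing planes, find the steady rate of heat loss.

Sheathing layers in series; stud and cavity paths in parallel between them.
R_inner = 0.017/(0.179×19.1) = 0.004972 K/W
R_stud  = 0.08/(41.4×0.22×19.1) = 4.599×10^-4 K/W
R_cav   = 0.08/(0.0205×0.78×19.1) = 0.2619 K/W
1/R_core = 1/R_stud + 1/R_cav → R_core = 4.591×10^-4 K/W
R_outer = 0.014/(0.212×19.1) = 0.003457 K/W
R_total = 0.008889 K/W
Q = ΔT/R_total = 31/0.008889

Q ≈ 3490 W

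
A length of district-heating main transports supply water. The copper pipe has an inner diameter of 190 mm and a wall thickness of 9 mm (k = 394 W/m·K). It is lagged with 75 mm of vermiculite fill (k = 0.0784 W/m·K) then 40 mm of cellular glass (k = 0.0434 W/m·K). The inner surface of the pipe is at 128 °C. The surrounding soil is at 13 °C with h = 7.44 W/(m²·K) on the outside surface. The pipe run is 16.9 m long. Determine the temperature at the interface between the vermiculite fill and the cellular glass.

T ≈ 62.6 °C

For a radial system each layer contributes R = ln(r_out/r_in)/(2πkL); films add R = 1/(hA).
R_copper pipe wall = ln(104/95)/(2π×394×16.9) = 2.163×10^-6 K/W
R_vermiculite fill = ln(179/104)/(2π×0.0784×16.9) = 0.06522 K/W
R_cellular glass = ln(219/179)/(2π×0.0434×16.9) = 0.04376 K/W
R_outer film = 1/(h_o·2πr_oL) = 1/(7.44×2π×0.219×16.9) = 0.00578 K/W
R_total = 0.1148 K/W
Q = ΔT/R_total = 115/0.1148
Q = 1000 W
T_interface = T_inner − Q·ΣR(inner→interface) = 128 − 1000×0.06523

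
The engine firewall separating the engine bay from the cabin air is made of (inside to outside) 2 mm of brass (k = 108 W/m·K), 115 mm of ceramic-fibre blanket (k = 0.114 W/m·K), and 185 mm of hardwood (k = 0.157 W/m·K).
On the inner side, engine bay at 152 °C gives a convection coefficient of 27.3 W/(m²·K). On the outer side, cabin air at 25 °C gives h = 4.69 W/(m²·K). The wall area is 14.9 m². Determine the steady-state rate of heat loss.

Q ≈ 776 W

Using the resistance-network approach (series):
R_inner film = 1/(h_i·A) = 1/(27.3×14.9) = 0.002458 K/W
R_brass = L/(kA) = 0.002/(108×14.9) = 1.243×10^-6 K/W
R_ceramic-fibre blanket = L/(kA) = 0.115/(0.114×14.9) = 0.0677 K/W
R_hardwood = L/(kA) = 0.185/(0.157×14.9) = 0.07908 K/W
R_outer film = 1/(h_o·A) = 1/(4.69×14.9) = 0.01431 K/W
R_total = 0.1636 K/W
Q = ΔT / R_total = 127 / 0.1636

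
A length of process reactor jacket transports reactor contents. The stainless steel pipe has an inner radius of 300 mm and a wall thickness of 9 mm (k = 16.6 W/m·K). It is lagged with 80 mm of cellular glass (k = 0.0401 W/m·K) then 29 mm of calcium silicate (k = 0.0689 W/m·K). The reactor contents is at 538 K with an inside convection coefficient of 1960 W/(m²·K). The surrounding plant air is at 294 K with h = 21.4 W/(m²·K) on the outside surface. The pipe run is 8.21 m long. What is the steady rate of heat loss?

For a radial system each layer contributes R = ln(r_out/r_in)/(2πkL); films add R = 1/(hA).
R_inner film = 1/(h_i·2πr₁L) = 1/(1960×2π×0.3×8.21) = 3.297×10^-5 K/W
R_stainless steel pipe wall = ln(309/300)/(2π×16.6×8.21) = 3.452×10^-5 K/W
R_cellular glass = ln(389/309)/(2π×0.0401×8.21) = 0.1113 K/W
R_calcium silicate = ln(418/389)/(2π×0.0689×8.21) = 0.02023 K/W
R_outer film = 1/(h_o·2πr_oL) = 1/(21.4×2π×0.418×8.21) = 0.002167 K/W
R_total = 0.1338 K/W
Q = ΔT/R_total = 244/0.1338

Q ≈ 1820 W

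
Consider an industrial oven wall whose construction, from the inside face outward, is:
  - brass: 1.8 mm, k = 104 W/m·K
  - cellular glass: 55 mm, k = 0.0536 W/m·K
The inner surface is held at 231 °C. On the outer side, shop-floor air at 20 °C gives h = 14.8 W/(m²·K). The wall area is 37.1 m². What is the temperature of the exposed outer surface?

Model the wall as resistances in series:
R_brass = L/(kA) = 0.0018/(104×37.1) = 4.665×10^-7 K/W
R_cellular glass = L/(kA) = 0.055/(0.0536×37.1) = 0.02766 K/W
R_outer film = 1/(h_o·A) = 1/(14.8×37.1) = 0.001821 K/W
R_total = 0.02948 K/W;  Q = ΔT/R_total = 211/0.02948 = 7157 W
T_interface = T_inner − Q·ΣR(inner→interface) = 231 − 7160×0.02766

T ≈ 33 °C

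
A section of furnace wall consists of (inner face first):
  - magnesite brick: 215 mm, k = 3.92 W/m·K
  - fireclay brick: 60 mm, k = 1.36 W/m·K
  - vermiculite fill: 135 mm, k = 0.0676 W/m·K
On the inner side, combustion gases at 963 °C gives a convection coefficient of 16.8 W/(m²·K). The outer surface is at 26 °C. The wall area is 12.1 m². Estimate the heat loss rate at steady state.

Q ≈ 5260 W

Thermal resistances in series:
R_inner film = 1/(h_i·A) = 1/(16.8×12.1) = 0.004919 K/W
R_magnesite brick = L/(kA) = 0.215/(3.92×12.1) = 0.004533 K/W
R_fireclay brick = L/(kA) = 0.06/(1.36×12.1) = 0.003646 K/W
R_vermiculite fill = L/(kA) = 0.135/(0.0676×12.1) = 0.165 K/W
R_total = 0.1781 K/W
Q = ΔT / R_total = 937 / 0.1781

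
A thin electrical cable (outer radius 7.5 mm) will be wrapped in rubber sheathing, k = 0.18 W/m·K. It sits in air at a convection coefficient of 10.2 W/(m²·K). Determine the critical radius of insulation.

For a cylinder r_cr = k/h = 0.18/10.2
r_cr = 17.6 mm; since the bare radius (7.5 mm) is below r_cr, adding a thin layer of insulation will *increase* heat loss.

r_cr ≈ 17.6 mm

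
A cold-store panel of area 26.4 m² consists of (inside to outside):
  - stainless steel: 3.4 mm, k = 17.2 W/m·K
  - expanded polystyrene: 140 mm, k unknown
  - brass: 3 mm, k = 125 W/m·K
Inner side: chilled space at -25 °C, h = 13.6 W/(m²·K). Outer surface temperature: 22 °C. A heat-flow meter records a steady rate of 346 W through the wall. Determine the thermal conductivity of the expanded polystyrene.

Treating each layer as a thermal resistance in series:
R_inner film = 1/(h_i·A) = 1/(13.6×26.4) = 0.002785 K/W
R_stainless steel = L/(kA) = 0.0034/(17.2×26.4) = 7.488×10^-6 K/W
R_brass = L/(kA) = 0.003/(125×26.4) = 9.091×10^-7 K/W
Sum of known resistances R_other = 0.002794 K/W
Total R = ΔT/Q = 47/346 = 0.1358 K/W
R_expanded polystyrene = R_total − R_other = 0.133 K/W
k = L/(R·A) = 0.14/(0.133×26.4)

k ≈ 0.0399 W/(m·K)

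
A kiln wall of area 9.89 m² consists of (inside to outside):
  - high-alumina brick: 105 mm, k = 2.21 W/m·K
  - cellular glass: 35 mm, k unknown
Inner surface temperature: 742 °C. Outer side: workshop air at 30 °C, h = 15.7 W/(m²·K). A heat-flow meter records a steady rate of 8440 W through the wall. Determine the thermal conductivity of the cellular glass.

k ≈ 0.0484 W/(m·K)

Treating each layer as a thermal resistance in series:
R_high-alumina brick = L/(kA) = 0.105/(2.21×9.89) = 0.004804 K/W
R_outer film = 1/(h_o·A) = 1/(15.7×9.89) = 0.00644 K/W
Sum of known resistances R_other = 0.01124 K/W
Total R = ΔT/Q = 712/8440 = 0.08436 K/W
R_cellular glass = R_total − R_other = 0.07312 K/W
k = L/(R·A) = 0.035/(0.07312×9.89)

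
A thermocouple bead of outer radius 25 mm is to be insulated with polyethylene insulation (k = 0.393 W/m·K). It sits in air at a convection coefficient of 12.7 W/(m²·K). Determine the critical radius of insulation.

For a sphere r_cr = 2k/h = 2×0.393/12.7
r_cr = 61.9 mm; since the bare radius (25 mm) is below r_cr, adding a thin layer of insulation will *increase* heat loss.

r_cr ≈ 61.9 mm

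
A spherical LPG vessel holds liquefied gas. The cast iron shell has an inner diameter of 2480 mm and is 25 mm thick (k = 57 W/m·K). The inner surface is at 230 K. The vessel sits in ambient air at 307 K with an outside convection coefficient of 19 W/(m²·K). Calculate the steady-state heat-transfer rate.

Each spherical layer contributes R = (1/r_i − 1/r_o)/(4πk):
R_cast iron shell = (1/1.24 − 1/1.265)/(4π×57) = 2.225×10^-5 K/W
R_outer film = 1/(h·4πr_o²) = 1/(19×4π×1.265²) = 0.002617 K/W
R_total = 0.00264 K/W
Q = ΔT/R_total = 77/0.00264

Q ≈ 29200 W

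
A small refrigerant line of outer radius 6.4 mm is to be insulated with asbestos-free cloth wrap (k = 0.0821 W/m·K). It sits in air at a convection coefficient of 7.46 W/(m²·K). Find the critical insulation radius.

For a cylinder r_cr = k/h = 0.0821/7.46
r_cr = 11 mm; since the bare radius (6.4 mm) is below r_cr, adding a thin layer of insulation will *increase* heat loss.

r_cr ≈ 11 mm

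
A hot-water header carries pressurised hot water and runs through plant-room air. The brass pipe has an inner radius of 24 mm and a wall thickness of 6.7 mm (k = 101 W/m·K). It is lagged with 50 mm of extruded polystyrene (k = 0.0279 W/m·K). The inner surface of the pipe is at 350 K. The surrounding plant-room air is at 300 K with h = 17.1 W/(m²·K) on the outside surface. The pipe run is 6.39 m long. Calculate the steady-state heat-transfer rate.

Q ≈ 56.8 W

Radial resistances (cylindrical: R_cond = ln(r_o/r_i)/(2πkL), R_conv = 1/(h·2πrL)):
R_brass pipe wall = ln(30.7/24)/(2π×101×6.39) = 6.072×10^-5 K/W
R_extruded polystyrene = ln(80.7/30.7)/(2π×0.0279×6.39) = 0.8628 K/W
R_outer film = 1/(h_o·2πr_oL) = 1/(17.1×2π×0.0807×6.39) = 0.01805 K/W
R_total = 0.8809 K/W
Q = ΔT/R_total = 50/0.8809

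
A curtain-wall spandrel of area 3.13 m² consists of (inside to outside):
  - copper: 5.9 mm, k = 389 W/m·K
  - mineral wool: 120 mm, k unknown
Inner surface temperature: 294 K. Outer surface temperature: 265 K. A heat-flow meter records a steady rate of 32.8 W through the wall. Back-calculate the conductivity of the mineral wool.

Series thermal resistances:
R_copper = L/(kA) = 0.0059/(389×3.13) = 4.846×10^-6 K/W
Sum of known resistances R_other = 4.846×10^-6 K/W
Total R = ΔT/Q = 29/32.8 = 0.8841 K/W
R_mineral wool = R_total − R_other = 0.8841 K/W
k = L/(R·A) = 0.12/(0.8841×3.13)

k ≈ 0.0434 W/(m·K)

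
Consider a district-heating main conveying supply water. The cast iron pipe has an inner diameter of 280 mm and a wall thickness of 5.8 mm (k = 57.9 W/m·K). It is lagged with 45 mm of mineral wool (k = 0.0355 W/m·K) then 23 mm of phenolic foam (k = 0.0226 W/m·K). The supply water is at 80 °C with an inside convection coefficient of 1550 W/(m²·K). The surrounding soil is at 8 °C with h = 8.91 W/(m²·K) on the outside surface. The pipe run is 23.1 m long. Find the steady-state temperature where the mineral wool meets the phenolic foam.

T ≈ 38.5 °C

Radial resistances (cylindrical: R_cond = ln(r_o/r_i)/(2πkL), R_conv = 1/(h·2πrL)):
R_inner film = 1/(h_i·2πr₁L) = 1/(1550×2π×0.14×23.1) = 3.175×10^-5 K/W
R_cast iron pipe wall = ln(145.8/140)/(2π×57.9×23.1) = 4.83×10^-6 K/W
R_mineral wool = ln(190.8/145.8)/(2π×0.0355×23.1) = 0.05221 K/W
R_phenolic foam = ln(213.8/190.8)/(2π×0.0226×23.1) = 0.0347 K/W
R_outer film = 1/(h_o·2πr_oL) = 1/(8.91×2π×0.2138×23.1) = 0.003617 K/W
R_total = 0.09056 K/W
Q = ΔT/R_total = 72/0.09056
Q = 795 W
T_interface = T_inner − Q·ΣR(inner→interface) = 80 − 795×0.05224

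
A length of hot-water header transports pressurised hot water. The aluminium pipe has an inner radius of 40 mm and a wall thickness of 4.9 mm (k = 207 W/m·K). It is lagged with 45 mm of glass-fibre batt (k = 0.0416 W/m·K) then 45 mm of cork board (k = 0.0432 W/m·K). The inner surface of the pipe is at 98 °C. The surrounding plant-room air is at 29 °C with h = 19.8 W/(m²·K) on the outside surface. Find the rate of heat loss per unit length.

q′ ≈ 16.4 W/m

For a radial system each layer contributes R = ln(r_out/r_in)/(2πkL); films add R = 1/(hA).
R_aluminium pipe wall = ln(44.9/40)/(2π×207×1) = 8.885×10^-5 K/W
R_glass-fibre batt = ln(89.9/44.9)/(2π×0.0416×1) = 2.656 K/W
R_cork board = ln(134.9/89.9)/(2π×0.0432×1) = 1.495 K/W
R_outer film = 1/(h_o·2πr_oL) = 1/(19.8×2π×0.1349×1) = 0.05959 K/W
R_total = 4.211 K/W
Q = ΔT/R_total = 69/4.211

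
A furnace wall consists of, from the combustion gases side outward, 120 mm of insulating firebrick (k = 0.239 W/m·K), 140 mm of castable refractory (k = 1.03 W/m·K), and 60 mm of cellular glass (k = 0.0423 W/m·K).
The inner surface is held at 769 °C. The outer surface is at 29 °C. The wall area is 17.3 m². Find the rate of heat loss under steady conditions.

Series thermal resistances:
R_insulating firebrick = L/(kA) = 0.12/(0.239×17.3) = 0.02902 K/W
R_castable refractory = L/(kA) = 0.14/(1.03×17.3) = 0.007857 K/W
R_cellular glass = L/(kA) = 0.06/(0.0423×17.3) = 0.08199 K/W
R_total = 0.1189 K/W
Q = ΔT / R_total = 740 / 0.1189

Q ≈ 6230 W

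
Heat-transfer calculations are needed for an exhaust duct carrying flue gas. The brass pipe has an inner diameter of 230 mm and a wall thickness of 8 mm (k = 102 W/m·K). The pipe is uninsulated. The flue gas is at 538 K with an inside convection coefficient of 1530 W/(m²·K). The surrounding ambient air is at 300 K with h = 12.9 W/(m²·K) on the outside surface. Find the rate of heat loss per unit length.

Per-layer cylindrical resistances, series-summed:
R_inner film = 1/(h_i·2πr₁L) = 1/(1530×2π×0.115×1) = 9.045×10^-4 K/W
R_brass pipe wall = ln(123/115)/(2π×102×1) = 1.049×10^-4 K/W
R_outer film = 1/(h_o·2πr_oL) = 1/(12.9×2π×0.123×1) = 0.1003 K/W
R_total = 0.1013 K/W
Q = ΔT/R_total = 238/0.1013

q′ ≈ 2350 W/m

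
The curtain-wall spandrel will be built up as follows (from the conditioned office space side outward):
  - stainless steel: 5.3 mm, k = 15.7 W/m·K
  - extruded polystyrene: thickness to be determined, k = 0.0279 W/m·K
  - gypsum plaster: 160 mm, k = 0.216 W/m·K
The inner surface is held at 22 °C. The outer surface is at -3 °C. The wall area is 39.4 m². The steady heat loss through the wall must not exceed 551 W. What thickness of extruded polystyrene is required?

Series thermal resistances:
R_stainless steel = L/(kA) = 0.0053/(15.7×39.4) = 8.568×10^-6 K/W
R_gypsum plaster = L/(kA) = 0.16/(0.216×39.4) = 0.0188 K/W
Sum of the known resistances R_other = 0.01881 K/W
Required total resistance R_tot = ΔT/Q_allow = 25/551 = 0.04537 K/W
R_extruded polystyrene = R_tot − R_other = 0.02656 K/W
L = R·k·A = 0.02656×0.0279×39.4

L ≈ 29.2 mm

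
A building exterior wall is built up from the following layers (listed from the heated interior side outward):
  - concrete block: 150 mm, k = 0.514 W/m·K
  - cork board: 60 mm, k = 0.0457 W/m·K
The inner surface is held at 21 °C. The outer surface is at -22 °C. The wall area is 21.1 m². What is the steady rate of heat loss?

Q ≈ 565 W

Treating each layer as a thermal resistance in series:
R_concrete block = L/(kA) = 0.15/(0.514×21.1) = 0.01383 K/W
R_cork board = L/(kA) = 0.06/(0.0457×21.1) = 0.06222 K/W
R_total = 0.07605 K/W
Q = ΔT / R_total = 43 / 0.07605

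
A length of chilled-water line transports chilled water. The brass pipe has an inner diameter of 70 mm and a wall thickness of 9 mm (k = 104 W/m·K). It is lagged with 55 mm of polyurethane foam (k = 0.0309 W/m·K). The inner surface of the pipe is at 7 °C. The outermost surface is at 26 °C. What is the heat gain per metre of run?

q′ ≈ 4.55 W/m

Treating each annulus and film as a series resistance:
R_brass pipe wall = ln(44/35)/(2π×104×1) = 3.502×10^-4 K/W
R_polyurethane foam = ln(99/44)/(2π×0.0309×1) = 4.177 K/W
R_total = 4.177 K/W
Q = ΔT/R_total = 19/4.177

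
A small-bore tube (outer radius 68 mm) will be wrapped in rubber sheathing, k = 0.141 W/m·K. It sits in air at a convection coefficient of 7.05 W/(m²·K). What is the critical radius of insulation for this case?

r_cr ≈ 20 mm

For a cylinder r_cr = k/h = 0.141/7.05
r_cr = 20 mm; since the bare radius (68 mm) is above r_cr, any added insulation will reduce heat loss.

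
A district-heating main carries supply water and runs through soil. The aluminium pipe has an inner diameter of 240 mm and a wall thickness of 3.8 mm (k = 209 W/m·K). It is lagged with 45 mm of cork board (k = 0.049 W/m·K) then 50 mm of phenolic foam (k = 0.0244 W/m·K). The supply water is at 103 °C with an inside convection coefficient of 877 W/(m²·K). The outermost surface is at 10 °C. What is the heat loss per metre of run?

q′ ≈ 34.4 W/m

Per-layer cylindrical resistances, series-summed:
R_inner film = 1/(h_i·2πr₁L) = 1/(877×2π×0.12×1) = 0.001512 K/W
R_aluminium pipe wall = ln(123.8/120)/(2π×209×1) = 2.374×10^-5 K/W
R_cork board = ln(168.8/123.8)/(2π×0.049×1) = 1.007 K/W
R_phenolic foam = ln(218.8/168.8)/(2π×0.0244×1) = 1.692 K/W
R_total = 2.701 K/W
Q = ΔT/R_total = 93/2.701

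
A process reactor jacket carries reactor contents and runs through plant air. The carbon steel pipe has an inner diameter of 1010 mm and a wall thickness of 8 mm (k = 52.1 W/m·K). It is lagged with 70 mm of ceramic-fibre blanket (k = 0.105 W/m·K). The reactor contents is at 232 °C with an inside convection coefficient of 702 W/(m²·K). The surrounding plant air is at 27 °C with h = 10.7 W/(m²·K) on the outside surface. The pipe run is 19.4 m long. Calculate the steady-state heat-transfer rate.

Per-layer cylindrical resistances, series-summed:
R_inner film = 1/(h_i·2πr₁L) = 1/(702×2π×0.505×19.4) = 2.314×10^-5 K/W
R_carbon steel pipe wall = ln(513/505)/(2π×52.1×19.4) = 2.475×10^-6 K/W
R_ceramic-fibre blanket = ln(583/513)/(2π×0.105×19.4) = 0.009994 K/W
R_outer film = 1/(h_o·2πr_oL) = 1/(10.7×2π×0.583×19.4) = 0.001315 K/W
R_total = 0.01133 K/W
Q = ΔT/R_total = 205/0.01133

Q ≈ 18100 W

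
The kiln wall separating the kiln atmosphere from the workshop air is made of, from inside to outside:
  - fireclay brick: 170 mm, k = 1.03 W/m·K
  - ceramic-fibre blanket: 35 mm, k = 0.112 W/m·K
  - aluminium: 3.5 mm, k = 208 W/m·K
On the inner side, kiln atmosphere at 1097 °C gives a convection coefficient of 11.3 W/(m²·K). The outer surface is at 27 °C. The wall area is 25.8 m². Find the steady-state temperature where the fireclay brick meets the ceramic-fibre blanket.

Treating each layer as a thermal resistance in series:
R_inner film = 1/(h_i·A) = 1/(11.3×25.8) = 0.00343 K/W
R_fireclay brick = L/(kA) = 0.17/(1.03×25.8) = 0.006397 K/W
R_ceramic-fibre blanket = L/(kA) = 0.035/(0.112×25.8) = 0.01211 K/W
R_aluminium = L/(kA) = 0.0035/(208×25.8) = 6.522×10^-7 K/W
R_total = 0.02194 K/W;  Q = ΔT/R_total = 1070/0.02194 = 48770 W
T_interface = T_inner − Q·ΣR(inner→interface) = 1097 − 48800×0.009827

T ≈ 618 °C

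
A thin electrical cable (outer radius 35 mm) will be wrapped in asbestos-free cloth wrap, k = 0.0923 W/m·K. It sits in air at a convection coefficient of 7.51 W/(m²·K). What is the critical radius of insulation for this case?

For a cylinder r_cr = k/h = 0.0923/7.51
r_cr = 12.3 mm; since the bare radius (35 mm) is above r_cr, any added insulation will reduce heat loss.

r_cr ≈ 12.3 mm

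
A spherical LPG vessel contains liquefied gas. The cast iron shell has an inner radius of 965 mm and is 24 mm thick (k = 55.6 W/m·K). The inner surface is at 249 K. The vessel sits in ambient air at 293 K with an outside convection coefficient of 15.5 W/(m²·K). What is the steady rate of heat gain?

Q ≈ 8330 W

Radial (spherical) resistances in series:
R_cast iron shell = (1/0.965 − 1/0.989)/(4π×55.6) = 3.599×10^-5 K/W
R_outer film = 1/(h·4πr_o²) = 1/(15.5×4π×0.989²) = 0.005249 K/W
R_total = 0.005285 K/W
Q = ΔT/R_total = 44/0.005285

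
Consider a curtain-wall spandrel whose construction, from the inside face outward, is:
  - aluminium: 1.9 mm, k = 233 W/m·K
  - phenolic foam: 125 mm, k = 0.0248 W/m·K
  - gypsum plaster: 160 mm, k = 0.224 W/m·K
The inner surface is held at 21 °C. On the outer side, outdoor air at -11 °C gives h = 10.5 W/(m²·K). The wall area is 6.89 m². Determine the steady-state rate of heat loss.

Using the resistance-network approach (series):
R_aluminium = L/(kA) = 0.0019/(233×6.89) = 1.184×10^-6 K/W
R_phenolic foam = L/(kA) = 0.125/(0.0248×6.89) = 0.7315 K/W
R_gypsum plaster = L/(kA) = 0.16/(0.224×6.89) = 0.1037 K/W
R_outer film = 1/(h_o·A) = 1/(10.5×6.89) = 0.01382 K/W
R_total = 0.849 K/W
Q = ΔT / R_total = 32 / 0.849

Q ≈ 37.7 W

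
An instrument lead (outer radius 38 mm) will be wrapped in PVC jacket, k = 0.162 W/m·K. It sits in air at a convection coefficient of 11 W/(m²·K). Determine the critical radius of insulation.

r_cr ≈ 14.7 mm

For a cylinder r_cr = k/h = 0.162/11
r_cr = 14.7 mm; since the bare radius (38 mm) is above r_cr, any added insulation will reduce heat loss.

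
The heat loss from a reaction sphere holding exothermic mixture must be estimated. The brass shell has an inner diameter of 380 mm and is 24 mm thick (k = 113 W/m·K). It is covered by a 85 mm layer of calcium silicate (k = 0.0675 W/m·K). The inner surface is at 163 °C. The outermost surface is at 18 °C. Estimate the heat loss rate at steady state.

Q ≈ 92.6 W

Spherical conduction: R = (1/r_in − 1/r_out)/(4πk) per layer; series-sum.
R_brass shell = (1/0.19 − 1/0.214)/(4π×113) = 4.157×10^-4 K/W
R_calcium silicate = (1/0.214 − 1/0.299)/(4π×0.0675) = 1.566 K/W
R_total = 1.567 K/W
Q = ΔT/R_total = 145/1.567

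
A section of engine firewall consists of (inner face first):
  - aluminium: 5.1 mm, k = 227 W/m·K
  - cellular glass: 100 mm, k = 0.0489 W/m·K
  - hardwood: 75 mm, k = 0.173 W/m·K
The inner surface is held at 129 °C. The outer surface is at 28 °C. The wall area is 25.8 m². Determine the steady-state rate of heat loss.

Treating each layer as a thermal resistance in series:
R_aluminium = L/(kA) = 0.0051/(227×25.8) = 8.708×10^-7 K/W
R_cellular glass = L/(kA) = 0.1/(0.0489×25.8) = 0.07926 K/W
R_hardwood = L/(kA) = 0.075/(0.173×25.8) = 0.0168 K/W
R_total = 0.09607 K/W
Q = ΔT / R_total = 101 / 0.09607

Q ≈ 1050 W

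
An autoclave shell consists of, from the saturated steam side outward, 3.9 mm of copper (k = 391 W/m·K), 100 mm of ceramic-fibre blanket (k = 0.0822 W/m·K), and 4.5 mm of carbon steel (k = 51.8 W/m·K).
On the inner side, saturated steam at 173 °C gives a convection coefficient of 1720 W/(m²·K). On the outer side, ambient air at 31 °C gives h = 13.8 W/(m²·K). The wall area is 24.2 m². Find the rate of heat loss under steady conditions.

Series thermal resistances:
R_inner film = 1/(h_i·A) = 1/(1720×24.2) = 2.402×10^-5 K/W
R_copper = L/(kA) = 0.0039/(391×24.2) = 4.122×10^-7 K/W
R_ceramic-fibre blanket = L/(kA) = 0.1/(0.0822×24.2) = 0.05027 K/W
R_carbon steel = L/(kA) = 0.0045/(51.8×24.2) = 3.59×10^-6 K/W
R_outer film = 1/(h_o·A) = 1/(13.8×24.2) = 0.002994 K/W
R_total = 0.05329 K/W
Q = ΔT / R_total = 142 / 0.05329

Q ≈ 2660 W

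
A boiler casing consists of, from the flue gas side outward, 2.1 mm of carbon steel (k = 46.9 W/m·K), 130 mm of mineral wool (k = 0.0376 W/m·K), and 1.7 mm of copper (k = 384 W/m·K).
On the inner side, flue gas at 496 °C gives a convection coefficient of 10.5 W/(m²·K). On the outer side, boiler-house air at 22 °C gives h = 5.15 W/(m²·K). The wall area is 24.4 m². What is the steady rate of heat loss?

Treating each layer as a thermal resistance in series:
R_inner film = 1/(h_i·A) = 1/(10.5×24.4) = 0.003903 K/W
R_carbon steel = L/(kA) = 0.0021/(46.9×24.4) = 1.835×10^-6 K/W
R_mineral wool = L/(kA) = 0.13/(0.0376×24.4) = 0.1417 K/W
R_copper = L/(kA) = 0.0017/(384×24.4) = 1.814×10^-7 K/W
R_outer film = 1/(h_o·A) = 1/(5.15×24.4) = 0.007958 K/W
R_total = 0.1536 K/W
Q = ΔT / R_total = 474 / 0.1536

Q ≈ 3090 W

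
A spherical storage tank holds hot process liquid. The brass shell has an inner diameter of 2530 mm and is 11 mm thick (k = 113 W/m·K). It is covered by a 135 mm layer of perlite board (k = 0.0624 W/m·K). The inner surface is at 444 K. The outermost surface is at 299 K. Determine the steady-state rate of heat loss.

For a spherical shell R = (1/r₁ − 1/r₂)/(4πk); film R = 1/(h·4πr²). In series:
R_brass shell = (1/1.265 − 1/1.276)/(4π×113) = 4.799×10^-6 K/W
R_perlite board = (1/1.276 − 1/1.411)/(4π×0.0624) = 0.09562 K/W
R_total = 0.09563 K/W
Q = ΔT/R_total = 145/0.09563

Q ≈ 1520 W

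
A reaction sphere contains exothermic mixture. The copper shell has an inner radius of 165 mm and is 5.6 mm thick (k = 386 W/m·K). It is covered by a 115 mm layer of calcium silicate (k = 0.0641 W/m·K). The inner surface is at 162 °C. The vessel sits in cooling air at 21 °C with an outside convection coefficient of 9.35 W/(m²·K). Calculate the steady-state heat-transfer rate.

Q ≈ 46.5 W

Each spherical layer contributes R = (1/r_i − 1/r_o)/(4πk):
R_copper shell = (1/0.165 − 1/0.1706)/(4π×386) = 4.101×10^-5 K/W
R_calcium silicate = (1/0.1706 − 1/0.2856)/(4π×0.0641) = 2.93 K/W
R_outer film = 1/(h·4πr_o²) = 1/(9.35×4π×0.2856²) = 0.1043 K/W
R_total = 3.035 K/W
Q = ΔT/R_total = 141/3.035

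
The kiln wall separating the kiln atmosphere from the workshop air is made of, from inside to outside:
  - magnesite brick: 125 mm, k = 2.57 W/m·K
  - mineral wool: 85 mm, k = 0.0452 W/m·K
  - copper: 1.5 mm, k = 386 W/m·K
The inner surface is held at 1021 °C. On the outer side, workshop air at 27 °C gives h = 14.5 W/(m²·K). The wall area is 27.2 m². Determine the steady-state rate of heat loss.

Q ≈ 13500 W

Thermal resistances in series:
R_magnesite brick = L/(kA) = 0.125/(2.57×27.2) = 0.001788 K/W
R_mineral wool = L/(kA) = 0.085/(0.0452×27.2) = 0.06914 K/W
R_copper = L/(kA) = 0.0015/(386×27.2) = 1.429×10^-7 K/W
R_outer film = 1/(h_o·A) = 1/(14.5×27.2) = 0.002535 K/W
R_total = 0.07346 K/W
Q = ΔT / R_total = 994 / 0.07346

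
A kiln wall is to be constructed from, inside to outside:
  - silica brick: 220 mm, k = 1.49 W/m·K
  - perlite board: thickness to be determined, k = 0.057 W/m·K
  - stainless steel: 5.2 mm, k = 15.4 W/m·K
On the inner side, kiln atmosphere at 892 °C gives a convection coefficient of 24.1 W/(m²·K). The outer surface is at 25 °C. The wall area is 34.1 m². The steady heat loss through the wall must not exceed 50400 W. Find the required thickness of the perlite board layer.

L ≈ 22.6 mm

Thermal resistances in series:
R_inner film = 1/(h_i·A) = 1/(24.1×34.1) = 0.001217 K/W
R_silica brick = L/(kA) = 0.22/(1.49×34.1) = 0.00433 K/W
R_stainless steel = L/(kA) = 0.0052/(15.4×34.1) = 9.902×10^-6 K/W
Sum of the known resistances R_other = 0.005557 K/W
Required total resistance R_tot = ΔT/Q_allow = 867/50400 = 0.0172 K/W
R_perlite board = R_tot − R_other = 0.01165 K/W
L = R·k·A = 0.01165×0.057×34.1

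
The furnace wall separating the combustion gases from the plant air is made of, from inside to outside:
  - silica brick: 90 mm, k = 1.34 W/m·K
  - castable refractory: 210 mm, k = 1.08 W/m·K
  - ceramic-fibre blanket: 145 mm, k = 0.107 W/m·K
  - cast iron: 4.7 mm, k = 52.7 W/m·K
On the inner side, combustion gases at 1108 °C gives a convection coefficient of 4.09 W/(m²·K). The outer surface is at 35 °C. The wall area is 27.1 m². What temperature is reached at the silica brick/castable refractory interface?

Using the resistance-network approach (series):
R_inner film = 1/(h_i·A) = 1/(4.09×27.1) = 0.009022 K/W
R_silica brick = L/(kA) = 0.09/(1.34×27.1) = 0.002478 K/W
R_castable refractory = L/(kA) = 0.21/(1.08×27.1) = 0.007175 K/W
R_ceramic-fibre blanket = L/(kA) = 0.145/(0.107×27.1) = 0.05001 K/W
R_cast iron = L/(kA) = 0.0047/(52.7×27.1) = 3.291×10^-6 K/W
R_total = 0.06868 K/W;  Q = ΔT/R_total = 1073/0.06868 = 15620 W
T_interface = T_inner − Q·ΣR(inner→interface) = 1108 − 15600×0.0115

T ≈ 928 °C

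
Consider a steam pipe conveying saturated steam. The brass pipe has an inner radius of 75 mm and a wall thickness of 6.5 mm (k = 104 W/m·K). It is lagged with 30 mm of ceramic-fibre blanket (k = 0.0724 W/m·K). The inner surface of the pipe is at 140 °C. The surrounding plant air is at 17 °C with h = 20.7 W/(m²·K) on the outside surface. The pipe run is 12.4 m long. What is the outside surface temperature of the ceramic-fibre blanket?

T ≈ 28.2 °C

Cylindrical conduction, so R = ln(r₂/r₁)/(2πkL) per layer, in series:
R_brass pipe wall = ln(81.5/75)/(2π×104×12.4) = 1.026×10^-5 K/W
R_ceramic-fibre blanket = ln(111.5/81.5)/(2π×0.0724×12.4) = 0.05556 K/W
R_outer film = 1/(h_o·2πr_oL) = 1/(20.7×2π×0.1115×12.4) = 0.005561 K/W
R_total = 0.06113 K/W
Q = ΔT/R_total = 123/0.06113
Q = 2010 W
T_interface = T_inner − Q·ΣR(inner→interface) = 140 − 2010×0.05557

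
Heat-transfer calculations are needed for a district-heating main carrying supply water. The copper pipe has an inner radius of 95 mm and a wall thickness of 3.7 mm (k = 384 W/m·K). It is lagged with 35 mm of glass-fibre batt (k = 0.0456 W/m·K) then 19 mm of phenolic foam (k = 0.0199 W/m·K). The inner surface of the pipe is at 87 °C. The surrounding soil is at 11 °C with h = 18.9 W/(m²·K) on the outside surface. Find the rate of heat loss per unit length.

Cylindrical conduction, so R = ln(r₂/r₁)/(2πkL) per layer, in series:
R_copper pipe wall = ln(98.7/95)/(2π×384×1) = 1.584×10^-5 K/W
R_glass-fibre batt = ln(133.7/98.7)/(2π×0.0456×1) = 1.059 K/W
R_phenolic foam = ln(152.7/133.7)/(2π×0.0199×1) = 1.063 K/W
R_outer film = 1/(h_o·2πr_oL) = 1/(18.9×2π×0.1527×1) = 0.05515 K/W
R_total = 2.177 K/W
Q = ΔT/R_total = 76/2.177

q′ ≈ 34.9 W/m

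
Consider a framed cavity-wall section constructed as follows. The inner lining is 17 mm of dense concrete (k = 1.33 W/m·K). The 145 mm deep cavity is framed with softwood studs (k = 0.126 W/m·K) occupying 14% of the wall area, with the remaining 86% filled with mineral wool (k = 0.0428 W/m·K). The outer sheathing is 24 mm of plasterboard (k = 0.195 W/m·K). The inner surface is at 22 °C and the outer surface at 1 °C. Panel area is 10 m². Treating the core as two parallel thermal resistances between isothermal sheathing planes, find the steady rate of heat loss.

Sheathing layers in series; stud and cavity paths in parallel between them.
R_inner = 0.017/(1.33×10) = 0.001278 K/W
R_stud  = 0.145/(0.126×0.14×10) = 0.822 K/W
R_cav   = 0.145/(0.0428×0.86×10) = 0.3939 K/W
1/R_core = 1/R_stud + 1/R_cav → R_core = 0.2663 K/W
R_outer = 0.024/(0.195×10) = 0.01231 K/W
R_total = 0.2799 K/W
Q = ΔT/R_total = 21/0.2799

Q ≈ 75 W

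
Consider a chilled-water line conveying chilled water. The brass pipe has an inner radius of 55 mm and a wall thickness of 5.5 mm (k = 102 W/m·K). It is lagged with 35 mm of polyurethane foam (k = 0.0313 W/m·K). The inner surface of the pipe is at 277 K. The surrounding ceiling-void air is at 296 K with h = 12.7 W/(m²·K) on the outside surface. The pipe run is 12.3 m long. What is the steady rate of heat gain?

Per-layer cylindrical resistances, series-summed:
R_brass pipe wall = ln(60.5/55)/(2π×102×12.3) = 1.209×10^-5 K/W
R_polyurethane foam = ln(95.5/60.5)/(2π×0.0313×12.3) = 0.1887 K/W
R_outer film = 1/(h_o·2πr_oL) = 1/(12.7×2π×0.0955×12.3) = 0.01067 K/W
R_total = 0.1994 K/W
Q = ΔT/R_total = 19/0.1994

Q ≈ 95.3 W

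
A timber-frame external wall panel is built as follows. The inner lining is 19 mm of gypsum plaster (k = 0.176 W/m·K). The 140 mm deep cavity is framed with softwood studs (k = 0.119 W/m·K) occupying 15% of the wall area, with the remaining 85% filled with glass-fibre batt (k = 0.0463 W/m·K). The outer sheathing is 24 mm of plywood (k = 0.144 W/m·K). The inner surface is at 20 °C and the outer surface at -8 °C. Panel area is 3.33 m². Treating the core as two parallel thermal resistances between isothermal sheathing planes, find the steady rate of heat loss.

Q ≈ 34.3 W

Sheathing layers in series; stud and cavity paths in parallel between them.
R_inner = 0.019/(0.176×3.33) = 0.03242 K/W
R_stud  = 0.14/(0.119×0.15×3.33) = 2.355 K/W
R_cav   = 0.14/(0.0463×0.85×3.33) = 1.068 K/W
1/R_core = 1/R_stud + 1/R_cav → R_core = 0.7349 K/W
R_outer = 0.024/(0.144×3.33) = 0.05005 K/W
R_total = 0.8174 K/W
Q = ΔT/R_total = 28/0.8174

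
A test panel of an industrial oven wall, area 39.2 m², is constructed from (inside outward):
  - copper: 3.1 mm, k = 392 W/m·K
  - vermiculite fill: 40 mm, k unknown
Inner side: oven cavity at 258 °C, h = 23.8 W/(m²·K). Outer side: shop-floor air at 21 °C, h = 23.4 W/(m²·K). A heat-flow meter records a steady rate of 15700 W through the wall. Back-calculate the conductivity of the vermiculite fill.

k ≈ 0.0789 W/(m·K)

Using the resistance-network approach (series):
R_inner film = 1/(h_i·A) = 1/(23.8×39.2) = 0.001072 K/W
R_copper = L/(kA) = 0.0031/(392×39.2) = 2.017×10^-7 K/W
R_outer film = 1/(h_o·A) = 1/(23.4×39.2) = 0.00109 K/W
Sum of known resistances R_other = 0.002162 K/W
Total R = ΔT/Q = 237/15700 = 0.0151 K/W
R_vermiculite fill = R_total − R_other = 0.01293 K/W
k = L/(R·A) = 0.04/(0.01293×39.2)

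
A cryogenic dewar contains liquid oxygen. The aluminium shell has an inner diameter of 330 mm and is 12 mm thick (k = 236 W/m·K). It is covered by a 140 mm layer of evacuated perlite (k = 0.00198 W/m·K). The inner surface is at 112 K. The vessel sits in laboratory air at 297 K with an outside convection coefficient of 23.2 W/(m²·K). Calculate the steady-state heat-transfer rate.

Q ≈ 1.84 W

For a spherical shell R = (1/r₁ − 1/r₂)/(4πk); film R = 1/(h·4πr²). In series:
R_aluminium shell = (1/0.165 − 1/0.177)/(4π×236) = 1.385×10^-4 K/W
R_evacuated perlite = (1/0.177 − 1/0.317)/(4π×0.00198) = 100.3 K/W
R_outer film = 1/(h·4πr_o²) = 1/(23.2×4π×0.317²) = 0.03413 K/W
R_total = 100.3 K/W
Q = ΔT/R_total = 185/100.3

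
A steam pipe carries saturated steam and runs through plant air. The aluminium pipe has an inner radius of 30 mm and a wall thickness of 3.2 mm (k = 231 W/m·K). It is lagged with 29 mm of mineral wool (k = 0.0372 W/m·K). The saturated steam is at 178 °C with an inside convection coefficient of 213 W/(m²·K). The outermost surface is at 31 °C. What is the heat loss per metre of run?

q′ ≈ 54.2 W/m

For a radial system each layer contributes R = ln(r_out/r_in)/(2πkL); films add R = 1/(hA).
R_inner film = 1/(h_i·2πr₁L) = 1/(213×2π×0.03×1) = 0.02491 K/W
R_aluminium pipe wall = ln(33.2/30)/(2π×231×1) = 6.983×10^-5 K/W
R_mineral wool = ln(62.2/33.2)/(2π×0.0372×1) = 2.686 K/W
R_total = 2.711 K/W
Q = ΔT/R_total = 147/2.711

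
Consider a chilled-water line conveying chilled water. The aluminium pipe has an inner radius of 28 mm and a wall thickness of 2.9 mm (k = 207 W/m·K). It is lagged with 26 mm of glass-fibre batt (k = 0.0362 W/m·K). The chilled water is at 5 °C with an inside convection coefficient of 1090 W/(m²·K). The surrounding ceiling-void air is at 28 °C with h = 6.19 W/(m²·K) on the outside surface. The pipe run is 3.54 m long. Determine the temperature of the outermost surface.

For a radial system each layer contributes R = ln(r_out/r_in)/(2πkL); films add R = 1/(hA).
R_inner film = 1/(h_i·2πr₁L) = 1/(1090×2π×0.028×3.54) = 0.001473 K/W
R_aluminium pipe wall = ln(30.9/28)/(2π×207×3.54) = 2.14×10^-5 K/W
R_glass-fibre batt = ln(56.9/30.9)/(2π×0.0362×3.54) = 0.7583 K/W
R_outer film = 1/(h_o·2πr_oL) = 1/(6.19×2π×0.0569×3.54) = 0.1276 K/W
R_total = 0.8874 K/W
Q = ΔT/R_total = 23/0.8874
Q = 25.9 W
T_interface = T_inner + Q·ΣR(inner→interface) = 5 + 25.9×0.7598

T ≈ 24.7 °C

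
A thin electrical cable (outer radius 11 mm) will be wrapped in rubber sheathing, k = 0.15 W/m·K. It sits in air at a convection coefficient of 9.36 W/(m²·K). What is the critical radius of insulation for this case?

For a cylinder r_cr = k/h = 0.15/9.36
r_cr = 16 mm; since the bare radius (11 mm) is below r_cr, adding a thin layer of insulation will *increase* heat loss.

r_cr ≈ 16 mm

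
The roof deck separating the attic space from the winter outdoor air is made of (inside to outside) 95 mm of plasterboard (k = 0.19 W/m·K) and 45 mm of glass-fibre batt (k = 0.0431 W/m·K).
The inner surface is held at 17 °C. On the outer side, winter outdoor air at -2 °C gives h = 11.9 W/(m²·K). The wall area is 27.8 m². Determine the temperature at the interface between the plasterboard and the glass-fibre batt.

Series thermal resistances:
R_plasterboard = L/(kA) = 0.095/(0.19×27.8) = 0.01799 K/W
R_glass-fibre batt = L/(kA) = 0.045/(0.0431×27.8) = 0.03756 K/W
R_outer film = 1/(h_o·A) = 1/(11.9×27.8) = 0.003023 K/W
R_total = 0.05857 K/W;  Q = ΔT/R_total = 19/0.05857 = 324.4 W
T_interface = T_inner − Q·ΣR(inner→interface) = 17 − 324×0.01799

T ≈ 11.2 °C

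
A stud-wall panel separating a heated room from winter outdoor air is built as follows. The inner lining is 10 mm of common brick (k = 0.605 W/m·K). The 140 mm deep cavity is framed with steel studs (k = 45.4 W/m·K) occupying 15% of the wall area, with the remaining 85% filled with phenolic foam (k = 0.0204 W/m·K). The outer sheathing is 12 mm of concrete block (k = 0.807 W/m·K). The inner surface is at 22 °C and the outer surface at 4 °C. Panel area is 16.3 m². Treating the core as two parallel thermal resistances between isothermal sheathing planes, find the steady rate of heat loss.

Sheathing layers in series; stud and cavity paths in parallel between them.
R_inner = 0.01/(0.605×16.3) = 0.001014 K/W
R_stud  = 0.14/(45.4×0.15×16.3) = 0.001261 K/W
R_cav   = 0.14/(0.0204×0.85×16.3) = 0.4953 K/W
1/R_core = 1/R_stud + 1/R_cav → R_core = 0.001258 K/W
R_outer = 0.012/(0.807×16.3) = 9.123×10^-4 K/W
R_total = 0.003184 K/W
Q = ΔT/R_total = 18/0.003184

Q ≈ 5650 W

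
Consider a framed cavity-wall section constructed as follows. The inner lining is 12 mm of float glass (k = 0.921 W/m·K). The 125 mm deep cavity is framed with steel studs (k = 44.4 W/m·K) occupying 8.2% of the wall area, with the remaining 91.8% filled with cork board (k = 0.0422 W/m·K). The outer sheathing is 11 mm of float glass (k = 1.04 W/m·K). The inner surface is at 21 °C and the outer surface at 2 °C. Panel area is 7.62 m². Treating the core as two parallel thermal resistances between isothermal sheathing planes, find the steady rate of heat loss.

Sheathing layers in series; stud and cavity paths in parallel between them.
R_inner = 0.012/(0.921×7.62) = 0.00171 K/W
R_stud  = 0.125/(44.4×0.082×7.62) = 0.004506 K/W
R_cav   = 0.125/(0.0422×0.918×7.62) = 0.4234 K/W
1/R_core = 1/R_stud + 1/R_cav → R_core = 0.004458 K/W
R_outer = 0.011/(1.04×7.62) = 0.001388 K/W
R_total = 0.007556 K/W
Q = ΔT/R_total = 19/0.007556

Q ≈ 2510 W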